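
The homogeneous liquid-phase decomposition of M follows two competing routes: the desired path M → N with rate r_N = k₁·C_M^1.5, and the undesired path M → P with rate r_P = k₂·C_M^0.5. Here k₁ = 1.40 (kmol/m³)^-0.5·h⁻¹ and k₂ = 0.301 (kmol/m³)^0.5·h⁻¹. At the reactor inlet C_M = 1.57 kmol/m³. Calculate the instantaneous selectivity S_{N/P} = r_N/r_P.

7.30

S_{N/P} = r_N/r_P = (k₁·C_M^1.5)/(k₂·C_M^0.5) = (k₁/k₂)·C_M.
= (1.40×1.570^1.5) / (0.301×1.570^0.5) = 2.754/0.3772 = 7.30.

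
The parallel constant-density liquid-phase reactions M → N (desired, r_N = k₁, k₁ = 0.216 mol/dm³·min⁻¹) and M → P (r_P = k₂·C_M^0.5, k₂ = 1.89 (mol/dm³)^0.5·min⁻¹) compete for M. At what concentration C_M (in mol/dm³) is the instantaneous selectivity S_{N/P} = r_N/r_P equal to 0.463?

0.0609 mol/dm³

S_{N/P} = (k₁/k₂)·C_M^-0.5 ⇒ C_M = (S·k₂/k₁)^(-2).
= (0.463×1.89/0.216)^(-2) = (4.051)^(-2) = 0.0609 mol/dm³.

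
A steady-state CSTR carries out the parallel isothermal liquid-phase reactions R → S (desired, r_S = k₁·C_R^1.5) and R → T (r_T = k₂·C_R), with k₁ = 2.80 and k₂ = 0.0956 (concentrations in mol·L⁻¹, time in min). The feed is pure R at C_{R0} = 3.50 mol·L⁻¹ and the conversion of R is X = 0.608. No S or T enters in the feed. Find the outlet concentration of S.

2.07 mol·L⁻¹

Exit C_R = C_{R0}(1−X) = 3.50×0.392 = 1.372 mol·L⁻¹.
Rates in a CSTR are evaluated at the outlet concentration: r_S = 2.80×1.372^1.5 = 4.500, r_T = 0.0956×1.372 = 0.1312.
Fraction of consumed R going to S: r_S/(r_S+r_T) = 0.9717.
C_S = 0.9717·C_{R0}·X = 0.9717×3.50×0.608 = 2.07 mol·L⁻¹.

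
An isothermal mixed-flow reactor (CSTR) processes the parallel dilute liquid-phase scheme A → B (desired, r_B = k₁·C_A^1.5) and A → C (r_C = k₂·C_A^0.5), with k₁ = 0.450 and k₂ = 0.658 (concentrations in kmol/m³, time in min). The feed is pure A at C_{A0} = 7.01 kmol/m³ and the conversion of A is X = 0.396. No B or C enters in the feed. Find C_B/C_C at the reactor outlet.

2.90

Exit C_A = C_{A0}(1−X) = 7.01×0.604 = 4.234 kmol/m³.
A CSTR operates uniformly at the exit composition, giving r_B = 3.921 and r_C = 1.354 (each k·C_A^n at C_A = 4.234).
Overall selectivity = C_B/C_C = r_Bτ/(r_Cτ) = r_B/r_C = 2.90.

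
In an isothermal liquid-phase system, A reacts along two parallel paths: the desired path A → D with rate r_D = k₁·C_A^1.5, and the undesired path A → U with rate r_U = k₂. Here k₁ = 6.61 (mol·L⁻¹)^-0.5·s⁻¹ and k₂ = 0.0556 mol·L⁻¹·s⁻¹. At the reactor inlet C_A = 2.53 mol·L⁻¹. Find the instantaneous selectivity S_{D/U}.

478

S_{D/U} = r_D/r_U = (k₁·C_A^1.5)/(k₂) = (k₁/k₂)·C_A^1.5.
= (6.61×2.530^1.5) / (0.0556) = 26.60/0.05560 = 478.
Since the desired path is higher order in A, keeping C_A high (PFR or concentrated feed) favours D.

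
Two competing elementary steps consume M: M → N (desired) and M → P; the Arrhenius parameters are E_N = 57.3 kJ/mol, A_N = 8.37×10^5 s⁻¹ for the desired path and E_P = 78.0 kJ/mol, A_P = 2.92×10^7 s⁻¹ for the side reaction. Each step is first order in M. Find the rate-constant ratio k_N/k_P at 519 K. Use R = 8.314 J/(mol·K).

With equal orders, S_{N/P} = k_N/k_P = (A_N/A_P)·exp[(E_P−E_N)/(RT)].
(E_P−E_N)/(RT) = (78.0−57.3)×10³/(8.314×519) = 20700/4315 = 4.797.
k_N/k_P = (8.37×10^5/2.92×10^7)·exp(4.797) = 0.02866 × 121.2 = 3.47.

3.47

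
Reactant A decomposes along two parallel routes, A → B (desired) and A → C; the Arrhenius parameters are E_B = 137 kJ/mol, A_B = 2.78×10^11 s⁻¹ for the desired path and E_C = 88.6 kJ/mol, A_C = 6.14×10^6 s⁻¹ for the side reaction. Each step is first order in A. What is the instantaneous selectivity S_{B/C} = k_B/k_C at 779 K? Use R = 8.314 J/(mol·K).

25.7

k_B/k_C = (A_B/A_C)·exp[−(E_B−E_C)/(RT)] = (A_B/A_C)·exp[(E_C−E_B)/(RT)].
(E_C−E_B)/(RT) = (88.6−137)×10³/(8.314×779) = -48400/6477 = -7.473.
k_B/k_C = (2.78×10^11/6.14×10^6)·exp(-7.473) = 45277 × 5.682×10^-4 = 25.7.
Since E_B > E_C, raising the temperature improves selectivity toward B.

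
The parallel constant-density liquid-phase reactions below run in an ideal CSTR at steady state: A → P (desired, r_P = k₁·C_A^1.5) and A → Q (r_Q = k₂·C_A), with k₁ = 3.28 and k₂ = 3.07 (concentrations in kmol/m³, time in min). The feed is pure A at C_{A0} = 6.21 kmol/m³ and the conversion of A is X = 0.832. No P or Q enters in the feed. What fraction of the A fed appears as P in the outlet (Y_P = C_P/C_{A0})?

Exit C_A = C_{A0}(1−X) = 6.21×0.168 = 1.043 kmol/m³.
In a CSTR the entire volume is at exit conditions, so r_P = 3.28×1.043^1.5 = 3.495 and r_Q = 3.07×1.043 = 3.203.
Fraction of consumed A going to P: r_P/(r_P+r_Q) = 0.5218.
C_P = 0.5218·C_{A0}·X = 0.5218×6.21×0.832 = 2.70 kmol/m³; Y_P = C_P/C_{A0} = 0.434.

0.434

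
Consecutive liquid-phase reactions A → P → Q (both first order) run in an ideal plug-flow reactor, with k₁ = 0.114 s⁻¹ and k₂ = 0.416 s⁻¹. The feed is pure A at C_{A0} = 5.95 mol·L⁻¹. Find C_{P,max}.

For a first-order series the maximum intermediate yield is C_{P,max}/C_{A0} = (k₁/k₂)^[k₂/(k₂−k₁)].
= (0.114/0.416)^(0.416/(0.416−0.114)) = (0.2740)^(1.377) = 0.1681.
C_{P,max} = 0.1681×5.95 = 1.00 mol·L⁻¹.

1.00 mol·L⁻¹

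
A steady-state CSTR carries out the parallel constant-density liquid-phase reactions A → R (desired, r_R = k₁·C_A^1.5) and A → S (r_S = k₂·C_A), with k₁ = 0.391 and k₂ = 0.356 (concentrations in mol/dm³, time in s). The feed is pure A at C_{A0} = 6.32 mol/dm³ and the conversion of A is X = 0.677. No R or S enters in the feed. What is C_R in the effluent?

2.61 mol/dm³

Exit C_A = C_{A0}(1−X) = 6.32×0.323 = 2.041 mol/dm³.
Rates in a CSTR are evaluated at the outlet concentration: r_R = 0.391×2.041^1.5 = 1.140, r_S = 0.356×2.041 = 0.7267.
Fraction of consumed A going to R: r_R/(r_R+r_S) = 0.6108.
C_R = 0.6108·C_{A0}·X = 0.6108×6.32×0.677 = 2.61 mol/dm³.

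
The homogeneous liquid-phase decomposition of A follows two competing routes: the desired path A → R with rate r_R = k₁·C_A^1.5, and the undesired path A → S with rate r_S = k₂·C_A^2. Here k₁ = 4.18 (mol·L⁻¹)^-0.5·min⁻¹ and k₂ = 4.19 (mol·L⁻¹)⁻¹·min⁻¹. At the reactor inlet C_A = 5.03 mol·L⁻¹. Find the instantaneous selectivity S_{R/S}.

S_{R/S} = r_R/r_S = (k₁·C_A^1.5)/(k₂·C_A^2) = (k₁/k₂)·C_A^-0.5.
= (4.18×5.030^1.5) / (4.19×5.030^2) = 47.16/106.0 = 0.445.

0.445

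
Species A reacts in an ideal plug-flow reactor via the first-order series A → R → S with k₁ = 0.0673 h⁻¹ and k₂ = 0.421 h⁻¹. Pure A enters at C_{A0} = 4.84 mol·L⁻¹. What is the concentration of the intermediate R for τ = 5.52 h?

0.545 mol·L⁻¹

For first-order series with pure A initially, C_R(τ) = k₁C_{A0}/(k₂−k₁)·(e^(−k₁τ) − e^(−k₂τ)).
e^(−k₁τ) = e^(−0.0673×5.52) = e^(−0.3715) = 0.6897; e^(−k₂τ) = e^(−2.324) = 0.09789.
C_R = 0.0673×4.84/(0.421−0.0673) × (0.6897−0.09789) = 0.9209×0.5918 = 0.5450 mol·L⁻¹.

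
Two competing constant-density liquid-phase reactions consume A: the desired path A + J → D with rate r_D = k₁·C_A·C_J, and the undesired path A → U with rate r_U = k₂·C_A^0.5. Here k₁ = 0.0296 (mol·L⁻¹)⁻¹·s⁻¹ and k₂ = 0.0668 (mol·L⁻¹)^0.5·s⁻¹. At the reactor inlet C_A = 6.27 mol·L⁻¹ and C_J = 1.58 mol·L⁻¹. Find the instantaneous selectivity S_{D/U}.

1.75

S_{D/U} = r_D/r_U = (k₁·C_A·C_J)/(k₂·C_A^0.5) = (k₁/k₂)·C_A^0.5·C_J.
= (0.0296×6.270×1.580) / (0.0668×6.270^0.5) = 0.2932/0.1673 = 1.75.
Since the desired path is higher order in A, keeping C_A high (PFR or concentrated feed) favours D.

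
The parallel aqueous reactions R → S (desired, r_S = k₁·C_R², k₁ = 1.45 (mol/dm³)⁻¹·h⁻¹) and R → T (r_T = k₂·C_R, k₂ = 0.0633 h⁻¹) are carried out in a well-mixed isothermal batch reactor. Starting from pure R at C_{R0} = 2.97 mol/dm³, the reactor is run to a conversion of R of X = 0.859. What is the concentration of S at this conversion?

C_R = C_{R0}(1−X) = 0.4188 mol/dm³.
Along a PFR/batch, dC_T/dC_R = −r_T/(r_S+r_T) = −k₂/(k₂+k₁·C_R).
Integrating from C_{R0} to C_R: C_T = (0.0633/1.45)·ln[(0.0633+1.45·2.97)/(0.0633+1.45·0.419)] = 0.04366·ln(4.370/0.6705) = 0.08183 mol/dm³.
Then C_S = (C_{R0}−C_R) − C_T = 2.551 − 0.08183 = 2.469 mol/dm³.

2.47 mol/dm³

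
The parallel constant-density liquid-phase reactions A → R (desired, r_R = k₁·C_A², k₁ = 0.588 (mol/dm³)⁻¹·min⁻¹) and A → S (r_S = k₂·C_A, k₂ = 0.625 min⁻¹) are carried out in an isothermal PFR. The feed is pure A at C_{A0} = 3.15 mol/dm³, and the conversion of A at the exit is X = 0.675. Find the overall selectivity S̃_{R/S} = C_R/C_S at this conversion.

1.85

C_A = C_{A0}(1−X) = 1.024 mol/dm³.
Along a PFR/batch, dC_S/dC_A = −r_S/(r_R+r_S) = −k₂/(k₂+k₁·C_A).
Integrating from C_{A0} to C_A: C_S = (0.625/0.588)·ln[(0.625+0.588·3.15)/(0.625+0.588·1.02)] = 1.063·ln(2.477/1.227) = 0.7468 mol/dm³.
Then C_R = (C_{A0}−C_A) − C_S = 2.126 − 0.7468 = 1.379 mol/dm³.
S̃_{R/S} = C_R/C_S = 1.379/0.7468 = 1.85.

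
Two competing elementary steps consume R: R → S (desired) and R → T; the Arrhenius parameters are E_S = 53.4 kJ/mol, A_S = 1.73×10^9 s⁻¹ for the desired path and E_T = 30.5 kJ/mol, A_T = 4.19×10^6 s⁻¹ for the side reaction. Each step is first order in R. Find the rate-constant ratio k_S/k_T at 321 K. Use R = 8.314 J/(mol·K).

With equal orders, S_{S/T} = k_S/k_T = (A_S/A_T)·exp[(E_T−E_S)/(RT)].
(E_T−E_S)/(RT) = (30.5−53.4)×10³/(8.314×321) = -22900/2669 = -8.581.
k_S/k_T = (1.73×10^9/4.19×10^6)·exp(-8.581) = 412.9 × 1.877×10^-4 = 0.0775.
Since E_S > E_T, raising the temperature improves selectivity toward S.

0.0775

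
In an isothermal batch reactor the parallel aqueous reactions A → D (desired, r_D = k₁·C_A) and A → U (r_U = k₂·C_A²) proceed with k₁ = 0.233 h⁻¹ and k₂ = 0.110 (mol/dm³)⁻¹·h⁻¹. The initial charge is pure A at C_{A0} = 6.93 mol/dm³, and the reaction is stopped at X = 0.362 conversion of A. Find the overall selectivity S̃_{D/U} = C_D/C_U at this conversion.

0.378

C_A = C_{A0}(1−X) = 4.421 mol/dm³.
Along a PFR/batch, dC_D/dC_A = −r_D/(r_D+r_U) = −k₁/(k₁+k₂·C_A).
Integrating from C_{A0} to C_A: C_D = (0.233/0.110)·ln[(0.233+0.110·6.93)/(0.233+0.110·4.42)] = 2.118·ln(0.9953/0.7193) = 0.6878 mol/dm³.
C_U = (C_{A0}−C_A)−C_D = 1.821 mol/dm³; S̃_{D/U} = 0.6878/1.821 = 0.378.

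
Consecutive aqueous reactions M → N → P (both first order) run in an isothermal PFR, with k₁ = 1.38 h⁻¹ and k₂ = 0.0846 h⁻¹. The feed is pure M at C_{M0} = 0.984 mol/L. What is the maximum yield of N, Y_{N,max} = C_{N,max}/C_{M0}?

At the optimum, C_{N,max}/C_{M0} = (k₁/k₂)^[k₂/(k₂−k₁)].
= (1.38/0.0846)^(0.0846/(0.0846−1.38)) = (16.31)^(-0.06531) = 0.8333.

0.833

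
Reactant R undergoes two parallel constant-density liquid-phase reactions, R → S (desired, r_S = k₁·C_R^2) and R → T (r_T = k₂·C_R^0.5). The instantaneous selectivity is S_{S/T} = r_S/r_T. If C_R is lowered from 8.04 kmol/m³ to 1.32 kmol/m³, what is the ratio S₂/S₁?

0.0665

S_{S/T} = (k₁/k₂)·C_R^1.5, so S₂/S₁ = (C_{R,2}/C_{R,1})^1.5.
= (1.32/8.04)^1.5 = (0.1642)^1.5 = 0.0665.
Selectivity toward S falls as C_R falls — high-concentration operation is favoured.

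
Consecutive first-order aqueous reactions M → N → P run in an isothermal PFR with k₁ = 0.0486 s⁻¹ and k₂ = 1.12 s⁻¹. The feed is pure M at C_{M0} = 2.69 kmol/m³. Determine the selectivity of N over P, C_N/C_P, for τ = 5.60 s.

For first-order series with pure M initially, C_N(τ) = k₁C_{M0}/(k₂−k₁)·(e^(−k₁τ) − e^(−k₂τ)).
e^(−k₁τ) = e^(−0.0486×5.60) = e^(−0.2722) = 0.7617; e^(−k₂τ) = e^(−6.272) = 0.001888.
C_N = 0.0486×2.69/(1.12−0.0486) × (0.7617−0.001888) = 0.1220×0.7598 = 0.09272 kmol/m³.
C_M = C_{M0}e^(−k₁τ) = 2.049 kmol/m³, so C_P = C_{M0}−C_M−C_N = 0.5482 kmol/m³; C_N/C_P = 0.169.

0.169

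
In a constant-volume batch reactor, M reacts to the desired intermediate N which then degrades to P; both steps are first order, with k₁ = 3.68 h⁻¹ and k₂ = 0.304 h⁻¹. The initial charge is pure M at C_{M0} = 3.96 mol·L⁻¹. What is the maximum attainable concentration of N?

3.16 mol·L⁻¹

At the optimum, C_{N,max}/C_{M0} = (k₁/k₂)^[k₂/(k₂−k₁)].
= (3.68/0.304)^(0.304/(0.304−3.68)) = (12.11)^(-0.09005) = 0.7989.
C_{N,max} = 0.7989×3.96 = 3.16 mol·L⁻¹.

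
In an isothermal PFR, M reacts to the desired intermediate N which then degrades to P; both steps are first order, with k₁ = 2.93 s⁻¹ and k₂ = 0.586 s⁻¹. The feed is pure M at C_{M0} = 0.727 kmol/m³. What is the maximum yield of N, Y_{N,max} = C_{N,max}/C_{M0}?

0.669

At the optimum, C_{N,max}/C_{M0} = (k₁/k₂)^[k₂/(k₂−k₁)].
= (2.93/0.586)^(0.586/(0.586−2.93)) = (5.000)^(-0.2500) = 0.6687.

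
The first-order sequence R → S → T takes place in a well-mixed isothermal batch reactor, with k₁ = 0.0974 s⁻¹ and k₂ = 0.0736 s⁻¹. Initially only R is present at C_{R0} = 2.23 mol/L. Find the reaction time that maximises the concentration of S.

For first-order series the maximum of C_S occurs at t_opt = ln(k₂/k₁)/(k₂−k₁).
= ln(0.0736/0.0974)/(0.0736−0.0974) = ln(0.7556)/-0.02380 = -0.2802/-0.02380 = 11.8 s.

11.8 s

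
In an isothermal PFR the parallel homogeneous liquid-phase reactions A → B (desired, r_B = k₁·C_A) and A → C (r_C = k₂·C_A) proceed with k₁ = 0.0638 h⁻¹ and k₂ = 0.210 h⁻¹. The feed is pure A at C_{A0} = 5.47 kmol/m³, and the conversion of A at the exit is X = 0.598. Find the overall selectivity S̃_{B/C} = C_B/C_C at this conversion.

0.304

C_A = C_{A0}(1−X) = 2.199 kmol/m³.
Both paths are first order in A, so the instantaneous fraction to B is constant: dC_B/d(−C_A) = k₁/(k₁+k₂) = 0.2330.
C_B = 0.2330·(C_{A0}−C_A) = 0.2330×3.271 = 0.762 kmol/m³.
C_C = (C_{A0}−C_A)−C_B = 2.509 kmol/m³; S̃_{B/C} = 0.7622/2.509 = 0.304.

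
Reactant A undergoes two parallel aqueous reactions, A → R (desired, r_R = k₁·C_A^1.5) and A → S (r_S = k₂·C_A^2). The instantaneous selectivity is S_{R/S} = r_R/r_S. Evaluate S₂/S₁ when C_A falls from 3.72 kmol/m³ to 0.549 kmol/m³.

S_{R/S} = (k₁/k₂)·C_A^-0.5, so S₂/S₁ = (C_{A,2}/C_{A,1})^-0.5.
= (0.549/3.72)^(-0.5) = (0.1476)^(-0.5) = 2.60.

2.60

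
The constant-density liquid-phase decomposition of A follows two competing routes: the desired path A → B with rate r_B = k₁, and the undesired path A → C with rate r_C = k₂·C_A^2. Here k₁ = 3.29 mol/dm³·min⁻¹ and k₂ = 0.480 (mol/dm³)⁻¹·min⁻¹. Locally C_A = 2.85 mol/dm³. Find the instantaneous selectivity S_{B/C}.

S_{B/C} = r_B/r_C = (k₁)/(k₂·C_A^2) = (k₁/k₂)·C_A^-2.
= (3.29) / (0.480×2.850^2) = 3.290/3.899 = 0.844.
The undesired path is higher order in A, so low C_A (CSTR or dilute feed) favours B.

0.844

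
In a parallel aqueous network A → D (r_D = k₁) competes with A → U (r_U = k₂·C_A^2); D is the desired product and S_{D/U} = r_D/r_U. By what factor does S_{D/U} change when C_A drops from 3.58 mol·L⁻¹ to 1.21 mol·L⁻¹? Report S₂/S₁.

S_{D/U} = (k₁/k₂)·C_A^-2, so S₂/S₁ = (C_{A,2}/C_{A,1})^-2.
= (1.21/3.58)^(-2) = (0.3380)^(-2) = 8.75.
Selectivity toward D rises as C_A falls — low-concentration operation is favoured.

8.75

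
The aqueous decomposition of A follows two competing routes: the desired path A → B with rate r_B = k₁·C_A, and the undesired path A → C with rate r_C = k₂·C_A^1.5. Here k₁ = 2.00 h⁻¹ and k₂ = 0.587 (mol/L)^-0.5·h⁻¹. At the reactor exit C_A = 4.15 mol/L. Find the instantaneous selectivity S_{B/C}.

1.67

S_{B/C} = r_B/r_C = (k₁·C_A)/(k₂·C_A^1.5) = (k₁/k₂)·C_A^-0.5.
= (2.00×4.150) / (0.587×4.150^1.5) = 8.300/4.963 = 1.67.
The undesired path is higher order in A, so low C_A (CSTR or dilute feed) favours B.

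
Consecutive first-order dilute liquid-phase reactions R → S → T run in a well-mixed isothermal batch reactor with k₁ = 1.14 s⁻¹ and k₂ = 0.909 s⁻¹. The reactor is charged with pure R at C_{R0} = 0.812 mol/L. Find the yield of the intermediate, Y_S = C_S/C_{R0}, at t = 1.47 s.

Solving the coupled first-order balances gives C_S(t) = [k₁/(k₂−k₁)]·C_{R0}·(e^(−k₁t) − e^(−k₂t)).
e^(−k₁t) = e^(−1.14×1.47) = e^(−1.676) = 0.1872; e^(−k₂t) = e^(−1.336) = 0.2628.
C_S = 1.14×0.812/(0.909−1.14) × (0.1872−0.2628) = (-4.007)×(-0.07568) = 0.3033 mol/L.
Y_S = C_S/C_{R0} = 0.3033/0.812 = 0.373.

0.373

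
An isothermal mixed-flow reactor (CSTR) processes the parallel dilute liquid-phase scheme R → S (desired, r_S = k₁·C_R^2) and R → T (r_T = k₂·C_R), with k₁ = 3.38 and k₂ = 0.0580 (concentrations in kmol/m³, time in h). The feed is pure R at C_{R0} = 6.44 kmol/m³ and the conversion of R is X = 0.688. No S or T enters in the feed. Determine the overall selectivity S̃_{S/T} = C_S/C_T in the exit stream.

Exit C_R = C_{R0}(1−X) = 6.44×0.312 = 2.009 kmol/m³.
A CSTR operates uniformly at the exit composition, giving r_S = 13.65 and r_T = 0.1165 (each k·C_R^n at C_R = 2.009).
Overall selectivity = C_S/C_T = r_Sτ/(r_Tτ) = r_S/r_T = 117.

117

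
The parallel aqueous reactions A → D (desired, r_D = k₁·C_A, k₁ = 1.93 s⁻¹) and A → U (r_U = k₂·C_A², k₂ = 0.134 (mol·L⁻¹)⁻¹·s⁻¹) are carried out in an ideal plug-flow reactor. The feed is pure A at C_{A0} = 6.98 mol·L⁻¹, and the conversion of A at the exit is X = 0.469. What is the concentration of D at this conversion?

2.39 mol·L⁻¹

C_A = C_{A0}(1−X) = 3.706 mol·L⁻¹.
Along a PFR/batch, dC_D/dC_A = −r_D/(r_D+r_U) = −k₁/(k₁+k₂·C_A).
Integrating from C_{A0} to C_A: C_D = (1.93/0.134)·ln[(1.93+0.134·6.98)/(1.93+0.134·3.71)] = 14.40·ln(2.865/2.427) = 2.393 mol·L⁻¹.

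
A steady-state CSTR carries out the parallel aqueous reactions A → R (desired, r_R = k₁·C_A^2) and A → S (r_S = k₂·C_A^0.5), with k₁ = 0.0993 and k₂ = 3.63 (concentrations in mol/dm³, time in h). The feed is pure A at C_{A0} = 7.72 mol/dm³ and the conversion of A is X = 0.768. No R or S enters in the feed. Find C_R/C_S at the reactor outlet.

Exit C_A = C_{A0}(1−X) = 7.72×0.232 = 1.791 mol/dm³.
Rates in a CSTR are evaluated at the outlet concentration: r_R = 0.0993×1.791^2 = 0.3185, r_S = 3.63×1.791^0.5 = 4.858.
Overall selectivity = C_R/C_S = r_Rτ/(r_Sτ) = r_R/r_S = 0.0656.

0.0656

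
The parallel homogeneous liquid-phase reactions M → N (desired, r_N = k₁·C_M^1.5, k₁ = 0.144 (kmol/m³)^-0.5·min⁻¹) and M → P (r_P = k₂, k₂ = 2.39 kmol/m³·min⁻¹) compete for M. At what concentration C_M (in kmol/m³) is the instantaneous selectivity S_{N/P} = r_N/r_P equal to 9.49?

S_{N/P} = (k₁/k₂)·C_M^1.5 ⇒ C_M = (S·k₂/k₁)^(1/1.5).
= (9.49×2.39/0.144)^(0.6667) = (157.5)^(0.6667) = 29.2 kmol/m³.

29.2 kmol/m³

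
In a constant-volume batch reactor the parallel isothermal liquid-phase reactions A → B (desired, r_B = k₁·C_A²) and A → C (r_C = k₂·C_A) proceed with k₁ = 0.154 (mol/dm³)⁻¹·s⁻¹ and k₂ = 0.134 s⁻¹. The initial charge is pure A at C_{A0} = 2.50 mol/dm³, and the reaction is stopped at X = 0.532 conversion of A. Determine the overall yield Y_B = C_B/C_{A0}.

C_A = C_{A0}(1−X) = 1.170 mol/dm³.
Along a PFR/batch, dC_C/dC_A = −r_C/(r_B+r_C) = −k₂/(k₂+k₁·C_A).
Integrating from C_{A0} to C_A: C_C = (0.134/0.154)·ln[(0.134+0.154·2.50)/(0.134+0.154·1.17)] = 0.8701·ln(0.5190/0.3142) = 0.4368 mol/dm³.
Then C_B = (C_{A0}−C_A) − C_C = 1.330 − 0.4368 = 0.8932 mol/dm³.
Y_B = C_B/C_{A0} = 0.8932/2.50 = 0.357.

0.357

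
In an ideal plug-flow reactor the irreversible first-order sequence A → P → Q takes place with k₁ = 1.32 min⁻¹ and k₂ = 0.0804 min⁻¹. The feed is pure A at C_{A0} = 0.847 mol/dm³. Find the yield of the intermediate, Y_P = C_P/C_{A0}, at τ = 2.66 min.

The intermediate concentration in a first-order A→B→C sequence is C_P = k₁C_{A0}(e^(−k₁τ) − e^(−k₂τ))/(k₂−k₁).
e^(−k₁τ) = e^(−1.32×2.66) = e^(−3.511) = 0.02986; e^(−k₂τ) = e^(−0.2139) = 0.8075.
C_P = 1.32×0.847/(0.0804−1.32) × (0.02986−0.8075) = (-0.9019)×(-0.7776) = 0.7013 mol/dm³.
Y_P = C_P/C_{A0} = 0.7013/0.847 = 0.828.

0.828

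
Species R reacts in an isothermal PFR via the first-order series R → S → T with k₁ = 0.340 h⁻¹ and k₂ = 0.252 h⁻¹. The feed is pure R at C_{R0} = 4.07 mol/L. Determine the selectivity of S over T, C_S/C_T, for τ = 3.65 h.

1.47

The intermediate concentration in a first-order A→B→C sequence is C_S = k₁C_{R0}(e^(−k₁τ) − e^(−k₂τ))/(k₂−k₁).
e^(−k₁τ) = e^(−0.340×3.65) = e^(−1.241) = 0.2891; e^(−k₂τ) = e^(−0.9198) = 0.3986.
C_S = 0.340×4.07/(0.252−0.340) × (0.2891−0.3986) = (-15.72)×(-0.1095) = 1.722 mol/L.
C_R = C_{R0}e^(−k₁τ) = 1.177 mol/L, so C_T = C_{R0}−C_R−C_S = 1.171 mol/L; C_S/C_T = 1.47.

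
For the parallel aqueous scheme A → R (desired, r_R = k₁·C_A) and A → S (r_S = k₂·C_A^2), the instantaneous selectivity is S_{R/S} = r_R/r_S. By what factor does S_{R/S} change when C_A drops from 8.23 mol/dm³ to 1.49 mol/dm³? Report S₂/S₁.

5.52

S_{R/S} = (k₁/k₂)·C_A⁻¹, so S₂/S₁ = (C_{A,2}/C_{A,1})⁻¹.
= 8.23/1.49 = 5.52.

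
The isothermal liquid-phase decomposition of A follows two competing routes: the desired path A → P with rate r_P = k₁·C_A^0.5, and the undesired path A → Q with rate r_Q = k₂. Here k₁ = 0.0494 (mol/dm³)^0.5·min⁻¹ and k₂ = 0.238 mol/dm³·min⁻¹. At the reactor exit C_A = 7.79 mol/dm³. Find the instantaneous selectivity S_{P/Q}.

0.579

S_{P/Q} = r_P/r_Q = (k₁·C_A^0.5)/(k₂) = (k₁/k₂)·C_A^0.5.
= (0.0494×7.790^0.5) / (0.238) = 0.1379/0.2380 = 0.579.
Since the desired path is higher order in A, keeping C_A high (PFR or concentrated feed) favours P.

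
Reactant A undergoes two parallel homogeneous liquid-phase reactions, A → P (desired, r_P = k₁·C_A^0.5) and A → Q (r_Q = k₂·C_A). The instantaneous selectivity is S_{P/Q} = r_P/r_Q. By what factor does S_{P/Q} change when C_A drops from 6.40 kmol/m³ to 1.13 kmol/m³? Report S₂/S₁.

2.38

S_{P/Q} = (k₁/k₂)·C_A^-0.5, so S₂/S₁ = (C_{A,2}/C_{A,1})^-0.5.
= (1.13/6.40)^(-0.5) = (0.1766)^(-0.5) = 2.38.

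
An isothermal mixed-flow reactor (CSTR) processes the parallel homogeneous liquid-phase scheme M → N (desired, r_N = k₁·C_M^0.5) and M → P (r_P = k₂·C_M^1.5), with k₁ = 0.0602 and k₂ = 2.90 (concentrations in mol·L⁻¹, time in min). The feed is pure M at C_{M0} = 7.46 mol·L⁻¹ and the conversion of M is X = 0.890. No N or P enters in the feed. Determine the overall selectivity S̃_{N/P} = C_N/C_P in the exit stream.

0.0253

Exit C_M = C_{M0}(1−X) = 7.46×0.110 = 0.8206 mol·L⁻¹.
In a CSTR the entire volume is at exit conditions, so r_N = 0.0602×0.8206^0.5 = 0.05453 and r_P = 2.90×0.8206^1.5 = 2.156.
Overall selectivity = C_N/C_P = r_Nτ/(r_Pτ) = r_N/r_P = 0.0253.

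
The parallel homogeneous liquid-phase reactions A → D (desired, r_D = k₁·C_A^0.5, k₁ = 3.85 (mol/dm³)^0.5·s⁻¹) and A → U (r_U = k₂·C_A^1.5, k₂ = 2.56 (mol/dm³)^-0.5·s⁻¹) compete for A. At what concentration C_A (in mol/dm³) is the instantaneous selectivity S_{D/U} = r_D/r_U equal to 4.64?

0.324 mol/dm³

S_{D/U} = (k₁/k₂)·C_A⁻¹ ⇒ C_A = (S·k₂/k₁)^(-1).
= (4.64×2.56/3.85)^(-1) = (3.085)^(-1) = 0.324 mol/dm³.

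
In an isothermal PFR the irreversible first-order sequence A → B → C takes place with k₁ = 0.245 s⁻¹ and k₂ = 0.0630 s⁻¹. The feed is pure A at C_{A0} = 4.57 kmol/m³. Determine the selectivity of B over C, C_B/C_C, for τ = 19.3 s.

Solving the coupled first-order balances gives C_B(τ) = [k₁/(k₂−k₁)]·C_{A0}·(e^(−k₁τ) − e^(−k₂τ)).
e^(−k₁τ) = e^(−0.245×19.3) = e^(−4.729) = 0.008840; e^(−k₂τ) = e^(−1.216) = 0.2964.
C_B = 0.245×4.57/(0.0630−0.245) × (0.008840−0.2964) = (-6.152)×(-0.2876) = 1.769 kmol/m³.
C_A = C_{A0}e^(−k₁τ) = 0.04040 kmol/m³, so C_C = C_{A0}−C_A−C_B = 2.760 kmol/m³; C_B/C_C = 0.641.

0.641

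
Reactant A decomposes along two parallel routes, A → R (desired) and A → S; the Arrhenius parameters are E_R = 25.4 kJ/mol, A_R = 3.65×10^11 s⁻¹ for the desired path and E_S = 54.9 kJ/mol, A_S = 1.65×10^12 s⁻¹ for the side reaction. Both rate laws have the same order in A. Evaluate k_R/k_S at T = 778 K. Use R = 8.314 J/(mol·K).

k_R/k_S = (A_R/A_S)·exp[−(E_R−E_S)/(RT)] = (A_R/A_S)·exp[(E_S−E_R)/(RT)].
(E_S−E_R)/(RT) = (54.9−25.4)×10³/(8.314×778) = 29500/6468 = 4.561.
k_R/k_S = (3.65×10^11/1.65×10^12)·exp(4.561) = 0.2212 × 95.65 = 21.2.
Since E_R < E_S, lowering the temperature improves selectivity toward R.

21.2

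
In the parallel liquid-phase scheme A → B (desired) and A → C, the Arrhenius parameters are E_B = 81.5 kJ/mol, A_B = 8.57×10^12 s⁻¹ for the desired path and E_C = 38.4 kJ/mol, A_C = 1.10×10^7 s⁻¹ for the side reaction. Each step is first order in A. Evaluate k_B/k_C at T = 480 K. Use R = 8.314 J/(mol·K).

15.9

Since both paths have the same order in A, the concentration cancels and S_{B/C} = k_B/k_C = (A_B/A_C)·exp[(E_C−E_B)/(RT)].
(E_C−E_B)/(RT) = (38.4−81.5)×10³/(8.314×480) = -43100/3991 = -10.80.
k_B/k_C = (8.57×10^12/1.10×10^7)·exp(-10.80) = 7.791×10^5 × 2.040×10^-5 = 15.9.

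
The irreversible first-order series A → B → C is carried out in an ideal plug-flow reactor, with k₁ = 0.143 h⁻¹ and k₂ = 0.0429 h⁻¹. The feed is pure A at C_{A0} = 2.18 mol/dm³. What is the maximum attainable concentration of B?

1.30 mol/dm³

At the optimum, C_{B,max}/C_{A0} = (k₁/k₂)^[k₂/(k₂−k₁)].
= (0.143/0.0429)^(0.0429/(0.0429−0.143)) = (3.333)^(-0.4286) = 0.5969.
C_{B,max} = 0.5969×2.18 = 1.30 mol/dm³.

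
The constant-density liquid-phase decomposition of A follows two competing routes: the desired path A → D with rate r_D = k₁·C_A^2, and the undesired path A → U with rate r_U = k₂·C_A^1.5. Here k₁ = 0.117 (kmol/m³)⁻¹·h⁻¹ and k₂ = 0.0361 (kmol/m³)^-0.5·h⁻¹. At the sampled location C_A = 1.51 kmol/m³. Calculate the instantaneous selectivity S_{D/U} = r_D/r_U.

S_{D/U} = r_D/r_U = (k₁·C_A^2)/(k₂·C_A^1.5) = (k₁/k₂)·C_A^0.5.
= (0.117×1.510^2) / (0.0361×1.510^1.5) = 0.2668/0.06698 = 3.98.
Since the desired path is higher order in A, keeping C_A high (PFR or concentrated feed) favours D.

3.98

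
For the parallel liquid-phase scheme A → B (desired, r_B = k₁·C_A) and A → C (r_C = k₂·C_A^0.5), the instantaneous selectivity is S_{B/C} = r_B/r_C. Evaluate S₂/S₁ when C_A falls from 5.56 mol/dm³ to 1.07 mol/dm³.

0.439

S_{B/C} = (k₁/k₂)·C_A^0.5, so S₂/S₁ = (C_{A,2}/C_{A,1})^0.5.
= (1.07/5.56)^0.5 = (0.1924)^0.5 = 0.439.
Selectivity toward B falls as C_A falls — high-concentration operation is favoured.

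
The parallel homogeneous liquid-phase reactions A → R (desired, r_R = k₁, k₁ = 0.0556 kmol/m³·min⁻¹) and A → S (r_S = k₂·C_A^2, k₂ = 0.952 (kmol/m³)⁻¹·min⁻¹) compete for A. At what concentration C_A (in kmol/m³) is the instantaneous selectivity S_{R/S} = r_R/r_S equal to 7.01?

S_{R/S} = (k₁/k₂)·C_A^-2 ⇒ C_A = (S·k₂/k₁)^(-0.5).
= (7.01×0.952/0.0556)^(-0.5) = (120.0)^(-0.5) = 0.0913 kmol/m³.

0.0913 kmol/m³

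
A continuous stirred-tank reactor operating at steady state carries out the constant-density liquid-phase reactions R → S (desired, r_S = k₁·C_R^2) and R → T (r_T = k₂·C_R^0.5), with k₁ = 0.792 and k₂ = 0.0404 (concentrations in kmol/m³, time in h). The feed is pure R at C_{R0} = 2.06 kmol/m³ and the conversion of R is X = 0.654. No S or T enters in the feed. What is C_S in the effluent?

Exit C_R = C_{R0}(1−X) = 2.06×0.346 = 0.7128 kmol/m³.
Rates in a CSTR are evaluated at the outlet concentration: r_S = 0.792×0.7128^2 = 0.4024, r_T = 0.0404×0.7128^0.5 = 0.03411.
Fraction of consumed R going to S: r_S/(r_S+r_T) = 0.9219.
C_S = 0.9219·C_{R0}·X = 0.9219×2.06×0.654 = 1.24 kmol/m³.

1.24 kmol/m³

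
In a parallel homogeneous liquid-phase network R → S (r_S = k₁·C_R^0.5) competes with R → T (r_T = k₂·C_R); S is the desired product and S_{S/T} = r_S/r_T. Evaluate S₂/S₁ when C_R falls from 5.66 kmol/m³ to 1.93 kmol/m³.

1.71

S_{S/T} = (k₁/k₂)·C_R^-0.5, so S₂/S₁ = (C_{R,2}/C_{R,1})^-0.5.
= (1.93/5.66)^(-0.5) = (0.3410)^(-0.5) = 1.71.
Selectivity toward S rises as C_R falls — low-concentration operation is favoured.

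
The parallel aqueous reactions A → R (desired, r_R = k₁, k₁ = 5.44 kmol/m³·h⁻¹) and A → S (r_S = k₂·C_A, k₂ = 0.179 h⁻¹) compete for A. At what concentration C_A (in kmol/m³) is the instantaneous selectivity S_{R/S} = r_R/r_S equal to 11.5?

2.64 kmol/m³

S_{R/S} = (k₁/k₂)·C_A⁻¹ ⇒ C_A = (S·k₂/k₁)^(-1).
= (11.5×0.179/5.44)^(-1) = (0.3784)^(-1) = 2.64 kmol/m³.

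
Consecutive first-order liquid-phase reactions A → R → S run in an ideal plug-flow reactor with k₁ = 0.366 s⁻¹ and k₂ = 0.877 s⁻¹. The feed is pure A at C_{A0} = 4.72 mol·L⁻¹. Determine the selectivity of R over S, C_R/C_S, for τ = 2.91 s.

The intermediate concentration in a first-order A→B→C sequence is C_R = k₁C_{A0}(e^(−k₁τ) − e^(−k₂τ))/(k₂−k₁).
e^(−k₁τ) = e^(−0.366×2.91) = e^(−1.065) = 0.3447; e^(−k₂τ) = e^(−2.552) = 0.07792.
C_R = 0.366×4.72/(0.877−0.366) × (0.3447−0.07792) = 3.381×0.2668 = 0.9019 mol·L⁻¹.
C_A = C_{A0}e^(−k₁τ) = 1.627 mol·L⁻¹, so C_S = C_{A0}−C_A−C_R = 2.191 mol·L⁻¹; C_R/C_S = 0.412.

0.412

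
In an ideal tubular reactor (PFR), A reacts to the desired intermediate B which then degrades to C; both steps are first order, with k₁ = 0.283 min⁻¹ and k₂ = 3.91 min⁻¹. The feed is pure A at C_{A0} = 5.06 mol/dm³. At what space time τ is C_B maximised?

0.724 min

For first-order series the maximum of C_B occurs at τ_opt = ln(k₂/k₁)/(k₂−k₁).
= ln(3.91/0.283)/(3.91−0.283) = ln(13.82)/3.627 = 2.626/3.627 = 0.724 min.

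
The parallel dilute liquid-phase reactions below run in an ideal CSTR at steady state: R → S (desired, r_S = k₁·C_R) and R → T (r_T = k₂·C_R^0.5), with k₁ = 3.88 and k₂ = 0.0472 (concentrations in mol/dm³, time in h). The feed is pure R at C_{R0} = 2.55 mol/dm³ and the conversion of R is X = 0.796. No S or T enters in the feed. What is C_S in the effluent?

2.00 mol/dm³

Exit C_R = C_{R0}(1−X) = 2.55×0.204 = 0.5202 mol/dm³.
In a CSTR the entire volume is at exit conditions, so r_S = 3.88×0.5202 = 2.018 and r_T = 0.0472×0.5202^0.5 = 0.03404.
Fraction of consumed R going to S: r_S/(r_S+r_T) = 0.9834.
C_S = 0.9834·C_{R0}·X = 0.9834×2.55×0.796 = 2.00 mol/dm³.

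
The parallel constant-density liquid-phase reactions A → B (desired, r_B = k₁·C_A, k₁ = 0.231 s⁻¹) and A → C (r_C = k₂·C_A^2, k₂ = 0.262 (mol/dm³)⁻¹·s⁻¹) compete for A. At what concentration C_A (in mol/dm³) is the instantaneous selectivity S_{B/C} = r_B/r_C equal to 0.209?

4.22 mol/dm³

S_{B/C} = (k₁/k₂)·C_A⁻¹ ⇒ C_A = (S·k₂/k₁)^(-1).
= (0.209×0.262/0.231)^(-1) = (0.2370)^(-1) = 4.22 mol/dm³.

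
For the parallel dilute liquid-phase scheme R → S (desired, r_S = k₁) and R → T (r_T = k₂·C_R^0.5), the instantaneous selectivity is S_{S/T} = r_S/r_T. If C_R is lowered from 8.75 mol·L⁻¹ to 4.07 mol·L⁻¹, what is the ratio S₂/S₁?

1.47

S_{S/T} = (k₁/k₂)·C_R^-0.5, so S₂/S₁ = (C_{R,2}/C_{R,1})^-0.5.
= (4.07/8.75)^(-0.5) = (0.4651)^(-0.5) = 1.47.
Selectivity toward S rises as C_R falls — low-concentration operation is favoured.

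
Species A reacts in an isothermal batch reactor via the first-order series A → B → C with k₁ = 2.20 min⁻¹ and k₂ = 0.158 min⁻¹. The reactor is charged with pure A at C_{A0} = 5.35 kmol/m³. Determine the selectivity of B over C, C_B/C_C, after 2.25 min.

3.04

Solving the coupled first-order balances gives C_B(t) = [k₁/(k₂−k₁)]·C_{A0}·(e^(−k₁t) − e^(−k₂t)).
e^(−k₁t) = e^(−2.20×2.25) = e^(−4.950) = 0.007083; e^(−k₂t) = e^(−0.3555) = 0.7008.
C_B = 2.20×5.35/(0.158−2.20) × (0.007083−0.7008) = (-5.764)×(-0.6937) = 3.999 kmol/m³.
C_A = C_{A0}e^(−k₁t) = 0.03790 kmol/m³, so C_C = C_{A0}−C_A−C_B = 1.313 kmol/m³; C_B/C_C = 3.04.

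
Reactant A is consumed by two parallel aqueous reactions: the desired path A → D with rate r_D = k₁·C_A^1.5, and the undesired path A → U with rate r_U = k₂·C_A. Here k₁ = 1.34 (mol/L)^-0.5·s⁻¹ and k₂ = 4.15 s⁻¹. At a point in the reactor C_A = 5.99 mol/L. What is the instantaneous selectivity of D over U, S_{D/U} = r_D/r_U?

S_{D/U} = r_D/r_U = (k₁·C_A^1.5)/(k₂·C_A) = (k₁/k₂)·C_A^0.5.
= (1.34×5.990^1.5) / (4.15×5.990) = 19.64/24.86 = 0.790.

0.790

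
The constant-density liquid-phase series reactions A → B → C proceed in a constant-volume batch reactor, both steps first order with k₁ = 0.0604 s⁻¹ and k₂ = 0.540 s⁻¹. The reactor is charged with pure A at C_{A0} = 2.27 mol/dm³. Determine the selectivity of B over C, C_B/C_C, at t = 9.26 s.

0.199

The intermediate concentration in a first-order A→B→C sequence is C_B = k₁C_{A0}(e^(−k₁t) − e^(−k₂t))/(k₂−k₁).
e^(−k₁t) = e^(−0.0604×9.26) = e^(−0.5593) = 0.5716; e^(−k₂t) = e^(−5.000) = 0.006735.
C_B = 0.0604×2.27/(0.540−0.0604) × (0.5716−0.006735) = 0.2859×0.5649 = 0.1615 mol/dm³.
C_A = C_{A0}e^(−k₁t) = 1.298 mol/dm³, so C_C = C_{A0}−C_A−C_B = 0.8110 mol/dm³; C_B/C_C = 0.199.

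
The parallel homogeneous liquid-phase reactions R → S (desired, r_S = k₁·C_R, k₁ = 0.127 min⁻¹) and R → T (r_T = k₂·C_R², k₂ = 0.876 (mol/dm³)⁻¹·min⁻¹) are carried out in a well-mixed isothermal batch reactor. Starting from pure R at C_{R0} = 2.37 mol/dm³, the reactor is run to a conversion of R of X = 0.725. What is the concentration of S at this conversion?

0.167 mol/dm³

C_R = C_{R0}(1−X) = 0.6518 mol/dm³.
Along a PFR/batch, dC_S/dC_R = −r_S/(r_S+r_T) = −k₁/(k₁+k₂·C_R).
Integrating from C_{R0} to C_R: C_S = (0.127/0.876)·ln[(0.127+0.876·2.37)/(0.127+0.876·0.652)] = 0.1450·ln(2.203/0.6979) = 0.1667 mol/dm³.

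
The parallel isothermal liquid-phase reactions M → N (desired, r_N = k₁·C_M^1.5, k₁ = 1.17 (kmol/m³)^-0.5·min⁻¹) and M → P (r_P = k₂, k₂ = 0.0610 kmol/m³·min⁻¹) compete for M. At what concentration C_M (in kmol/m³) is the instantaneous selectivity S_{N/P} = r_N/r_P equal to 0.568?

S_{N/P} = (k₁/k₂)·C_M^1.5 ⇒ C_M = (S·k₂/k₁)^(1/1.5).
= (0.568×0.0610/1.17)^(0.6667) = (0.02961)^(0.6667) = 0.0957 kmol/m³.

0.0957 kmol/m³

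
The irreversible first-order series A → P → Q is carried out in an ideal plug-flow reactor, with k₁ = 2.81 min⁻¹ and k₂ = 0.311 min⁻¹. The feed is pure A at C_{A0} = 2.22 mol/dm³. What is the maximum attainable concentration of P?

1.69 mol/dm³

Evaluating C_P at τ_opt = ln(k₂/k₁)/(k₂−k₁) gives C_{P,max}/C_{A0} = (k₁/k₂)^[k₂/(k₂−k₁)].
= (2.81/0.311)^(0.311/(0.311−2.81)) = (9.035)^(-0.1244) = 0.7604.
C_{P,max} = 0.7604×2.22 = 1.69 mol/dm³.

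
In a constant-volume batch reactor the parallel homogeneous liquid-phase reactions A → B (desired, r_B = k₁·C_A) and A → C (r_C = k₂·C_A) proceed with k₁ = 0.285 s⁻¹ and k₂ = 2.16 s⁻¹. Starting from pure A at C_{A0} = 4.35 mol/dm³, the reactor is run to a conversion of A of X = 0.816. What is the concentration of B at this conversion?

C_A = C_{A0}(1−X) = 0.8004 mol/dm³.
Both paths are first order in A, so the instantaneous fraction to B is constant: dC_B/d(−C_A) = k₁/(k₁+k₂) = 0.1166.
C_B = 0.1166·(C_{A0}−C_A) = 0.1166×3.550 = 0.414 mol/dm³.

0.414 mol/dm³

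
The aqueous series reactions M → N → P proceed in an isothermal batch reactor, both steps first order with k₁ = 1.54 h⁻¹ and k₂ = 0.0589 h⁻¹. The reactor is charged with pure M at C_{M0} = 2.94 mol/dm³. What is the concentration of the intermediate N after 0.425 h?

1.39 mol/dm³

The intermediate concentration in a first-order A→B→C sequence is C_N = k₁C_{M0}(e^(−k₁t) − e^(−k₂t))/(k₂−k₁).
e^(−k₁t) = e^(−1.54×0.425) = e^(−0.6545) = 0.5197; e^(−k₂t) = e^(−0.02503) = 0.9753.
C_N = 1.54×2.94/(0.0589−1.54) × (0.5197−0.9753) = (-3.057)×(-0.4556) = 1.393 mol/dm³.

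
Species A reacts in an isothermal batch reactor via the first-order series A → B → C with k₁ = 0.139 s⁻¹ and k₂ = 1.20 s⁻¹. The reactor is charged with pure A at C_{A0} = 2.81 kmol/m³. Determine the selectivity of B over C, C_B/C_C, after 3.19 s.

Solving the coupled first-order balances gives C_B(t) = [k₁/(k₂−k₁)]·C_{A0}·(e^(−k₁t) − e^(−k₂t)).
e^(−k₁t) = e^(−0.139×3.19) = e^(−0.4434) = 0.6418; e^(−k₂t) = e^(−3.828) = 0.02175.
C_B = 0.139×2.81/(1.20−0.139) × (0.6418−0.02175) = 0.3681×0.6201 = 0.2283 kmol/m³.
C_A = C_{A0}e^(−k₁t) = 1.804 kmol/m³, so C_C = C_{A0}−C_A−C_B = 0.7781 kmol/m³; C_B/C_C = 0.293.

0.293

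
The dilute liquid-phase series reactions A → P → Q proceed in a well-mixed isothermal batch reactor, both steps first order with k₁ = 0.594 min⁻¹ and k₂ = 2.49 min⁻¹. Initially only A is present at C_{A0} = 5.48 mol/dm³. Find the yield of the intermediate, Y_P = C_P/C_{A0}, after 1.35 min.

0.130

For first-order series with pure A initially, C_P(t) = k₁C_{A0}/(k₂−k₁)·(e^(−k₁t) − e^(−k₂t)).
e^(−k₁t) = e^(−0.594×1.35) = e^(−0.8019) = 0.4485; e^(−k₂t) = e^(−3.362) = 0.03468.
C_P = 0.594×5.48/(2.49−0.594) × (0.4485−0.03468) = 1.717×0.4138 = 0.7104 mol/dm³.
Y_P = C_P/C_{A0} = 0.7104/5.48 = 0.130.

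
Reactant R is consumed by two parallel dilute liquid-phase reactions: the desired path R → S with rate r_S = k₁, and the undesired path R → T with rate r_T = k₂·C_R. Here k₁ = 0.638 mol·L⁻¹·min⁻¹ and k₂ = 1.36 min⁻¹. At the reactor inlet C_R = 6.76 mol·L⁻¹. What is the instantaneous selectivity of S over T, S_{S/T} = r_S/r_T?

S_{S/T} = r_S/r_T = (k₁)/(k₂·C_R) = (k₁/k₂)·C_R⁻¹.
= (0.638) / (1.36×6.760) = 0.6380/9.194 = 0.0694.

0.0694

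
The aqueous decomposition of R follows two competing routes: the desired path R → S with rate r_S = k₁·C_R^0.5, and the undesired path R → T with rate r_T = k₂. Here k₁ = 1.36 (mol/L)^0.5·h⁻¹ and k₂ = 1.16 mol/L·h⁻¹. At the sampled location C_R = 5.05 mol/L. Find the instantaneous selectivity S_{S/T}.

2.63

S_{S/T} = r_S/r_T = (k₁·C_R^0.5)/(k₂) = (k₁/k₂)·C_R^0.5.
= (1.36×5.050^0.5) / (1.16) = 3.056/1.160 = 2.63.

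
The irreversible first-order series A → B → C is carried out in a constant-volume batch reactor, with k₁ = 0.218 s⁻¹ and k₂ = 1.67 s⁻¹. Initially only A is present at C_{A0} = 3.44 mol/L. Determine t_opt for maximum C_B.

1.40 s

The intermediate peaks when r₁ = r₂, i.e. k₁e^(−k₁t) = k₂e^(−k₂t), giving t_opt = ln(k₂/k₁)/(k₂−k₁).
= ln(1.67/0.218)/(1.67−0.218) = ln(7.661)/1.452 = 2.036/1.452 = 1.40 s.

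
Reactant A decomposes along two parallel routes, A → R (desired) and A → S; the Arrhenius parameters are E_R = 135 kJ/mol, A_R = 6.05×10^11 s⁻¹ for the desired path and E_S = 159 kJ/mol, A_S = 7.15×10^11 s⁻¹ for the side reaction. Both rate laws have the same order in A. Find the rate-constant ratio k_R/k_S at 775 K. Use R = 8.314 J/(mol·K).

k_R/k_S = (A_R/A_S)·exp[−(E_R−E_S)/(RT)] = (A_R/A_S)·exp[(E_S−E_R)/(RT)].
(E_S−E_R)/(RT) = (159−135)×10³/(8.314×775) = 24000/6443 = 3.725.
k_R/k_S = (6.05×10^11/7.15×10^11)·exp(3.725) = 0.8462 × 41.46 = 35.1.

35.1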